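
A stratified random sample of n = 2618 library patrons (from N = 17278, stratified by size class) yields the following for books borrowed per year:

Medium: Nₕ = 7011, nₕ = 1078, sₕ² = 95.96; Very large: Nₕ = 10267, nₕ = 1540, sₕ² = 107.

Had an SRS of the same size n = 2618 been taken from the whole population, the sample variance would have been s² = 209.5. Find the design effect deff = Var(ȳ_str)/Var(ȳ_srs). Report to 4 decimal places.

0.4898

Var(ȳ_str) = Σ Wₕ²(1−fₕ)sₕ²/nₕ with Wₕ = Nₕ/17278:
  Medium: (7011/17278)²·(1−1078/7011)·95.96/1078 = 0.012403346
  Very large: (10267/17278)²·(1−1540/10267)·107/1540 = 0.020853774
  → Var(ȳ_str) = 0.03325712.
Var(ȳ_srs) = (1 − 2618/17278)·209.5/2618 = 0.067897672.
deff = 0.03325712 / 0.067897672 = 0.4898.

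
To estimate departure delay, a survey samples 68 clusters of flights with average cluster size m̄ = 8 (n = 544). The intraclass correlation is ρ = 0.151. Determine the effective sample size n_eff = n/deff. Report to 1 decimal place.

264.5

deff = 1 + (8 − 1)·0.151 = 1 + 1.057 = 2.057.
n_eff = 544 / 2.057 = 264.5.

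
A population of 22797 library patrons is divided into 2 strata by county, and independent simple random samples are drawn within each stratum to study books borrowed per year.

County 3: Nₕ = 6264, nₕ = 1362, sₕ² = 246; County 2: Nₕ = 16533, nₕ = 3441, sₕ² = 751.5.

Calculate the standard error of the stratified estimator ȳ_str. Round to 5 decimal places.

0.31880

Var(ȳ_str) = Σₕ Wₕ²(1 − fₕ)sₕ²/nₕ with Wₕ = Nₕ/N, N = 22797.
County 3: Wₕ = 0.27477300; term = 0.27477300²·(1 − 0.21743295)·246/1362 = 0.010671554.
County 2: Wₕ = 0.72522700; term = 0.72522700²·(1 − 0.20812920)·751.5/3441 = 0.090959188.
Sum = 0.10163074.
SE = √(0.10163074) = 0.31880.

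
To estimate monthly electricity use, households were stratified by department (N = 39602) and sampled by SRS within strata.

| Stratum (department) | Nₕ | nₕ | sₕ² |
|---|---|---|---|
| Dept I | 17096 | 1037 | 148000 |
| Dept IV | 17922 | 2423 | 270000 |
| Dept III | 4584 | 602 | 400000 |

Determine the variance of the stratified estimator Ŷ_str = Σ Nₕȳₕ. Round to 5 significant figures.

Var(Ŷ_str) = Σₕ Nₕ²(1 − fₕ)sₕ²/nₕ.
Dept I: 17096²·(1 − 1037/17096)·148000/1037 = 3.9182845 × 10^10.
Dept IV: 17922²·(1 − 2423/17922)·270000/2423 = 3.095284 × 10^10.
Dept III: 4584²·(1 − 602/4584)·400000/602 = 1.2128563 × 10^10.
Sum = 8.2264248 × 10^10.

8.2264 × 10^10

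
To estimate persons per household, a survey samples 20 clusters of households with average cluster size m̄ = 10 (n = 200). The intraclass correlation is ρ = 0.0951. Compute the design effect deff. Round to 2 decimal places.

1.86

deff = 1 + (10 − 1)·0.0951 = 1 + 0.8559 = 1.8559.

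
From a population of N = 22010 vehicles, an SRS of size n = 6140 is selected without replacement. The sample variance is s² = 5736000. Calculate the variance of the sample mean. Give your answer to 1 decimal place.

673.6

Under SRS without replacement, Var(ȳ) = (1 − f)·s²/n with f = n/N = 6140/22010 = 0.27896411.
Var(ȳ) = (1 − 0.27896411)·5736000/6140 = 0.72103589·934.20195 = 673.59314.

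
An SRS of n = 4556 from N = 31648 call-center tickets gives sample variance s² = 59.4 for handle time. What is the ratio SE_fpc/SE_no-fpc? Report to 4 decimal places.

0.9252

f = n/N = 4556/31648 = 0.14395854.
SE_no-fpc = √(s²/n) = 0.11418298; SE_fpc = √((1−f)s²/n) = 0.10564496.
Ratio = √(1−f) = 0.92522508.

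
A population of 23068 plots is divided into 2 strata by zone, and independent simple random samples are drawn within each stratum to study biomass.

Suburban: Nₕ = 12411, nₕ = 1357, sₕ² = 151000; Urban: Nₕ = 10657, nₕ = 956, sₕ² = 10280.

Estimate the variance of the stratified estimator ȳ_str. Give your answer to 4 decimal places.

30.7773

Var(ȳ_str) = Σₕ Wₕ²(1 − fₕ)sₕ²/nₕ with Wₕ = Nₕ/N, N = 23068.
Suburban: Wₕ = 0.53801803; term = 0.53801803²·(1 − 0.10933849)·151000/1357 = 28.68821.
Urban: Wₕ = 0.46198197; term = 0.46198197²·(1 − 0.08970630)·10280/956 = 2.0891365.
Sum = 30.777347.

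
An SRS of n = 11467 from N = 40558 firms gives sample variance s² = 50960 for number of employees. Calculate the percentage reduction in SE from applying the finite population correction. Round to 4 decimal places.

f = n/N = 11467/40558 = 0.28273090.
SE_no-fpc = √(s²/n) = 2.1080932; SE_fpc = √((1−f)s²/n) = 1.7853808.
Ratio = √(1−f) = 0.84691741. Reduction = 100·(1 − 0.84691741) = 15.3083%.

15.3083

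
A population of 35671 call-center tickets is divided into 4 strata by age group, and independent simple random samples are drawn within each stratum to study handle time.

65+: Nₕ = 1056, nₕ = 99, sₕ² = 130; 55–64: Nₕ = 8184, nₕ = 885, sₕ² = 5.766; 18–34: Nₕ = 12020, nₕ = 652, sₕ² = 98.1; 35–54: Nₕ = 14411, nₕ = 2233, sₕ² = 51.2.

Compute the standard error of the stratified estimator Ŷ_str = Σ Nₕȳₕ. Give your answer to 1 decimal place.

Var(Ŷ_str) = Σₕ Nₕ²(1 − fₕ)sₕ²/nₕ.
65+: 1056²·(1 − 99/1056)·130/99 = 1.32704 × 10^6.
55–64: 8184²·(1 − 885/8184)·5.766/885 = 389188.82.
18–34: 12020²·(1 − 652/12020)·98.1/652 = 2.0559377 × 10^7.
35–54: 14411²·(1 − 2233/14411)·51.2/2233 = 4.0239384 × 10^6.
Sum = 2.6299544 × 10^7.
SE = √(2.6299544 × 10^7) = 5128.3.

5128.3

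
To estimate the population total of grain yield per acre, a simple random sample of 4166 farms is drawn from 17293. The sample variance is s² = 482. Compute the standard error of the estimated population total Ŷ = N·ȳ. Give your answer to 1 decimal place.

Var(Ŷ) = N²·Var(ȳ) = N²·(1 − n/N)·s²/n.
f = 4166/17293 = 0.24090673; Var(ȳ) = 0.75909327·482/4166 = 0.087825962.
Var(Ŷ) = 17293² · 0.087825962 = 2.6264165 × 10^7.
SE(Ŷ) = √(2.6264165 × 10^7) = 5124.9.

5124.9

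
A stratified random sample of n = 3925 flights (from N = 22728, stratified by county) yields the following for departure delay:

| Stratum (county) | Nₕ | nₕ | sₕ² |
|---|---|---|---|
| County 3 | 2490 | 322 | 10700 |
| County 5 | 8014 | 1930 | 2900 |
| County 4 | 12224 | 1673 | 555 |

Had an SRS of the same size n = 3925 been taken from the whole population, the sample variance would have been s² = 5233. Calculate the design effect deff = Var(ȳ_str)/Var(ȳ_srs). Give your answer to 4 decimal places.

Var(ȳ_str) = Σ Wₕ²(1−fₕ)sₕ²/nₕ with Wₕ = Nₕ/22728:
  County 3: (2490/22728)²·(1−322/2490)·10700/322 = 0.34726746
  County 5: (8014/22728)²·(1−1930/8014)·2900/1930 = 0.14182631
  County 4: (12224/22728)²·(1−1673/12224)·555/1673 = 0.082828837
  → Var(ȳ_str) = 0.57192261.
Var(ȳ_srs) = (1 − 3925/22728)·5233/3925 = 1.1030038.
deff = 0.57192261 / 1.1030038 = 0.5185.

0.5185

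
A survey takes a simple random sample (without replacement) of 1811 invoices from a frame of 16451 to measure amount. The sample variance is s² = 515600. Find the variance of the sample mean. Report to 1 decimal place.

Under SRS without replacement, Var(ȳ) = (1 − f)·s²/n with f = n/N = 1811/16451 = 0.11008449.
Var(ȳ) = (1 − 0.11008449)·515600/1811 = 0.88991551·284.70458 = 253.36302.

253.4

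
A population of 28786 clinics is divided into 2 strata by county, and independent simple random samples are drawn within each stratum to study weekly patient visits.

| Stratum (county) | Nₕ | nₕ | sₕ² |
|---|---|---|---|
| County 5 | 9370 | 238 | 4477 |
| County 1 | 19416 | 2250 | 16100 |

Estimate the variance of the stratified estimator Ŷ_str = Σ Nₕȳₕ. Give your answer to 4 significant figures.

3.995 × 10^9

Var(Ŷ_str) = Σₕ Nₕ²(1 − fₕ)sₕ²/nₕ.
County 5: 9370²·(1 − 238/9370)·4477/238 = 1.6095914 × 10^9.
County 1: 19416²·(1 − 2250/19416)·16100/2250 = 2.3849113 × 10^9.
Sum = 3.9945027 × 10^9.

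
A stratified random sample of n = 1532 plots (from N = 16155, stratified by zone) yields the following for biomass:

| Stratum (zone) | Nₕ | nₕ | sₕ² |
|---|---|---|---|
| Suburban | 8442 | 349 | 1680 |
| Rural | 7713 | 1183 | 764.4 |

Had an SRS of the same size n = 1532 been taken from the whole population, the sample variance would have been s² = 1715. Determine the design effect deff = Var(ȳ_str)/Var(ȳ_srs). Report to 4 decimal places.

1.3667

Var(ȳ_str) = Σ Wₕ²(1−fₕ)sₕ²/nₕ with Wₕ = Nₕ/16155:
  Suburban: (8442/16155)²·(1−349/8442)·1680/349 = 1.2601575
  Rural: (7713/16155)²·(1−1183/7713)·764.4/1183 = 0.12469772
  → Var(ȳ_str) = 1.3848552.
Var(ȳ_srs) = (1 − 1532/16155)·1715/1532 = 1.0132926.
deff = 1.3848552 / 1.0132926 = 1.3667.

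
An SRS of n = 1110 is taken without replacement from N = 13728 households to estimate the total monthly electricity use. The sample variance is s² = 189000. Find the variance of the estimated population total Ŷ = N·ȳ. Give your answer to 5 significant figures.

Var(Ŷ) = N²·Var(ȳ) = N²·(1 − n/N)·s²/n.
f = 1110/13728 = 0.08085664; Var(ȳ) = 0.91914336·189000/1110 = 156.50279.
Var(Ŷ) = 13728² · 156.50279 = 2.94942 × 10^10.

2.9494 × 10^10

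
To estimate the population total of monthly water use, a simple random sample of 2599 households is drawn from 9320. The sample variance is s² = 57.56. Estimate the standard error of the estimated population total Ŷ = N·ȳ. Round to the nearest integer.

1178

Var(Ŷ) = N²·Var(ȳ) = N²·(1 − n/N)·s²/n.
f = 2599/9320 = 0.27886266; Var(ȳ) = 0.72113734·57.56/2599 = 0.015971014.
Var(Ŷ) = 9320² · 0.015971014 = 1.3872806 × 10^6.
SE(Ŷ) = √(1.3872806 × 10^6) = 1178.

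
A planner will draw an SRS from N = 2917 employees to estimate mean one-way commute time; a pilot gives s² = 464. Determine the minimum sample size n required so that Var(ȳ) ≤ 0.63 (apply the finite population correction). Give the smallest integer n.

Without fpc, n₀ = s²/D = 464/0.63 = 736.5079.
With fpc, (1 − n/N)·s²/n ≤ D requires n ≥ n₀/(1 + n₀/N) = 736.5079/(1 + 736.5079/2917) = 588.0358.
Rounding up, n = 589.

589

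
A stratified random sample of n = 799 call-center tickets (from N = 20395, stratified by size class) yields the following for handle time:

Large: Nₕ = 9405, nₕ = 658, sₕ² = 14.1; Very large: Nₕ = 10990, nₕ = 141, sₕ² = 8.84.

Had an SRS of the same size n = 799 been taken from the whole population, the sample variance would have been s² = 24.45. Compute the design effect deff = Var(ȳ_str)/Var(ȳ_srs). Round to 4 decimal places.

0.7554

Var(ȳ_str) = Σ Wₕ²(1−fₕ)sₕ²/nₕ with Wₕ = Nₕ/20395:
  Large: (9405/20395)²·(1−658/9405)·14.1/658 = 0.0042380271
  Very large: (10990/20395)²·(1−141/10990)·8.84/141 = 0.017971037
  → Var(ȳ_str) = 0.022209064.
Var(ȳ_srs) = (1 − 799/20395)·24.45/799 = 0.029401928.
deff = 0.022209064 / 0.029401928 = 0.7554.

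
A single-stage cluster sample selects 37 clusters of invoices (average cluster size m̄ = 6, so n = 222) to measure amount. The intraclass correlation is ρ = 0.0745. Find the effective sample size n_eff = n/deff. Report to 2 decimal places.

deff = 1 + (6 − 1)·0.0745 = 1 + 0.3725 = 1.3725.
n_eff = 222 / 1.3725 = 161.75.

161.75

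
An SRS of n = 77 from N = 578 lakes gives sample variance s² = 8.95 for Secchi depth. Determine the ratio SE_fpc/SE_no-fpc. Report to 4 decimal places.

0.9310

f = n/N = 77/578 = 0.13321799.
SE_no-fpc = √(s²/n) = 0.34093074; SE_fpc = √((1−f)s²/n) = 0.31741036.
Ratio = √(1−f) = 0.93101128.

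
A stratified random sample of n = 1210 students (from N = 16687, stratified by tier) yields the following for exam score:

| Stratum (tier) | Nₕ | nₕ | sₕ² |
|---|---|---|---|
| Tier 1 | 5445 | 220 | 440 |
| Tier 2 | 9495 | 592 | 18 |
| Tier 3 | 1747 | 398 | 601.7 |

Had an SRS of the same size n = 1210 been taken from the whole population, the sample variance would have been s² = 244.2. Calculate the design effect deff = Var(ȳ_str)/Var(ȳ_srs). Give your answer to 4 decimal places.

1.2093

Var(ȳ_str) = Σ Wₕ²(1−fₕ)sₕ²/nₕ with Wₕ = Nₕ/16687:
  Tier 1: (5445/16687)²·(1−220/5445)·440/220 = 0.204342
  Tier 2: (9495/16687)²·(1−592/9495)·18/592 = 0.0092305081
  Tier 3: (1747/16687)²·(1−398/1747)·601.7/398 = 0.012795146
  → Var(ȳ_str) = 0.22636765.
Var(ȳ_srs) = (1 − 1210/16687)·244.2/1210 = 0.18718404.
deff = 0.22636765 / 0.18718404 = 1.2093.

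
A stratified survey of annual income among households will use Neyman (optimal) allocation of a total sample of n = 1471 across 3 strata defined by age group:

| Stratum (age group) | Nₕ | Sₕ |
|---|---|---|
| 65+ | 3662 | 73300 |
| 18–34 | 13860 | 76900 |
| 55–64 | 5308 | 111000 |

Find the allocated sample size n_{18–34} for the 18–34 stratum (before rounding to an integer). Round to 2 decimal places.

Neyman allocation: nₕ = n·NₕSₕ / Σⱼ NⱼSⱼ.
Σ NⱼSⱼ = 3662·73300 + 13860·76900 + 5308·111000 = 1.9234466 × 10^9.
n_{18–34} = 1471·13860·76900 / (1.9234466 × 10^9) = 815.12.

815.12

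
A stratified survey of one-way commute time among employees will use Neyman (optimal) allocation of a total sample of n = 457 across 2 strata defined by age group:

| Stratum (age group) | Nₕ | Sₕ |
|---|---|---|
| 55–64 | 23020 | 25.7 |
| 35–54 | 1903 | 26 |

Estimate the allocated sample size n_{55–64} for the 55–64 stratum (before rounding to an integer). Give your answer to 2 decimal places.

Neyman allocation: nₕ = n·NₕSₕ / Σⱼ NⱼSⱼ.
Σ NⱼSⱼ = 23020·25.7 + 1903·26 = 641092.
n_{55–64} = 457·23020·25.7 / 641092 = 421.73.

421.73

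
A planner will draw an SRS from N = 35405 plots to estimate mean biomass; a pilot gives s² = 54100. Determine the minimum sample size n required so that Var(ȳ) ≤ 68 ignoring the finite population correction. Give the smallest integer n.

796

Without fpc, n₀ = s²/D = 54100/68 = 795.5882.
Rounding up, n = 796.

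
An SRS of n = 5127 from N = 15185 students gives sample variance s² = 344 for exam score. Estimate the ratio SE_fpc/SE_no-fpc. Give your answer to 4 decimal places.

f = n/N = 5127/15185 = 0.33763582.
SE_no-fpc = √(s²/n) = 0.25902851; SE_fpc = √((1−f)s²/n) = 0.21081232.
Ratio = √(1−f) = 0.81385759.

0.8139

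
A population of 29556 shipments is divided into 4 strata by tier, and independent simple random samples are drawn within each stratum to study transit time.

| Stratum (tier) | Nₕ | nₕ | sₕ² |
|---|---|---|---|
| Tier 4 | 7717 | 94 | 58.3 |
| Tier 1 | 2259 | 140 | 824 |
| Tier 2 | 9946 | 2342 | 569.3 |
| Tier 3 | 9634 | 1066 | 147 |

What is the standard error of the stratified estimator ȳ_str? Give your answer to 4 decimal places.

Var(ȳ_str) = Σₕ Wₕ²(1 − fₕ)sₕ²/nₕ with Wₕ = Nₕ/N, N = 29556.
Tier 4: Wₕ = 0.26109758; term = 0.26109758²·(1 − 0.01218090)·58.3/94 = 0.041766089.
Tier 1: Wₕ = 0.07643118; term = 0.07643118²·(1 − 0.06197432)·824/140 = 0.032251881.
Tier 2: Wₕ = 0.33651374; term = 0.33651374²·(1 − 0.23547155)·569.3/2342 = 0.021045223.
Tier 3: Wₕ = 0.32595750; term = 0.32595750²·(1 − 0.11064978)·147/1066 = 0.013030315.
Sum = 0.10809351.
SE = √(0.10809351) = 0.3288.

0.3288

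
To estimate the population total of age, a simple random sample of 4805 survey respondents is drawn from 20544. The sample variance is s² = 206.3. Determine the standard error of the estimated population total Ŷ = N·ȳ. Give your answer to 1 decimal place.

3725.9

Var(Ŷ) = N²·Var(ȳ) = N²·(1 − n/N)·s²/n.
f = 4805/20544 = 0.23388824; Var(ȳ) = 0.76611176·206.3/4805 = 0.032892582.
Var(Ŷ) = 20544² · 0.032892582 = 1.3882509 × 10^7.
SE(Ŷ) = √(1.3882509 × 10^7) = 3725.9.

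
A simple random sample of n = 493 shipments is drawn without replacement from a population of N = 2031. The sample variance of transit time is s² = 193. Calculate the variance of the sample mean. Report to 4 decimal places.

0.2965

Under SRS without replacement, Var(ȳ) = (1 − f)·s²/n with f = n/N = 493/2031 = 0.24273757.
Var(ȳ) = (1 − 0.24273757)·193/493 = 0.75726243·0.39148073 = 0.29645365.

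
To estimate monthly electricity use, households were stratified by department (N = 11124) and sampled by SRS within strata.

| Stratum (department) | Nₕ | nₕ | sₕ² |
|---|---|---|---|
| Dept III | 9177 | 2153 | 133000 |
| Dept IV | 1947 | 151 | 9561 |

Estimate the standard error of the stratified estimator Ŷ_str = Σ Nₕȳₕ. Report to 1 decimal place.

64833.1

Var(Ŷ_str) = Σₕ Nₕ²(1 − fₕ)sₕ²/nₕ.
Dept III: 9177²·(1 − 2153/9177)·133000/2153 = 3.9819229 × 10^9.
Dept IV: 1947²·(1 − 151/1947)·9561/151 = 2.2141073 × 10^8.
Sum = 4.2033336 × 10^9.
SE = √(4.2033336 × 10^9) = 64833.1.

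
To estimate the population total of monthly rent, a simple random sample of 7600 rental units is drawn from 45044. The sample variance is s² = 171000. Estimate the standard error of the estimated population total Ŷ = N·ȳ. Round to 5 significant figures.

194810

Var(Ŷ) = N²·Var(ȳ) = N²·(1 − n/N)·s²/n.
f = 7600/45044 = 0.16872391; Var(ȳ) = 0.83127609·171000/7600 = 18.703712.
Var(Ŷ) = 45044² · 18.703712 = 3.794912 × 10^10.
SE(Ŷ) = √(3.794912 × 10^10) = 194810.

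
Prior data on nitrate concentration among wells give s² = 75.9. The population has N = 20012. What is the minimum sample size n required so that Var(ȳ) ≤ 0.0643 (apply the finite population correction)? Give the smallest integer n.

Without fpc, n₀ = s²/D = 75.9/0.0643 = 1180.4044.
With fpc, (1 − n/N)·s²/n ≤ D requires n ≥ n₀/(1 + n₀/N) = 1180.4044/(1 + 1180.4044/20012) = 1114.6566.
Rounding up, n = 1115.

1115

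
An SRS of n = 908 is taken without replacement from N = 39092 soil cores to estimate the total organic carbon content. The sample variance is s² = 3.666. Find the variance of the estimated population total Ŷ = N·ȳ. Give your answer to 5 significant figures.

Var(Ŷ) = N²·Var(ȳ) = N²·(1 − n/N)·s²/n.
f = 908/39092 = 0.02322726; Var(ȳ) = 0.97677274·3.666/908 = 0.0039436662.
Var(Ŷ) = 39092² · 0.0039436662 = 6.0266494 × 10^6.

6.0266 × 10^6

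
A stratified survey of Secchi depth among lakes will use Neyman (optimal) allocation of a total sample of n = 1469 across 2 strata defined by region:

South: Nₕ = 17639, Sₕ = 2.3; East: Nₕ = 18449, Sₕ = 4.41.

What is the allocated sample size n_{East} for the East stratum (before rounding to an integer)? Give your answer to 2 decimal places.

980.22

Neyman allocation: nₕ = n·NₕSₕ / Σⱼ NⱼSⱼ.
Σ NⱼSⱼ = 17639·2.3 + 18449·4.41 = 121929.79.
n_{East} = 1469·18449·4.41 / 121929.79 = 980.22.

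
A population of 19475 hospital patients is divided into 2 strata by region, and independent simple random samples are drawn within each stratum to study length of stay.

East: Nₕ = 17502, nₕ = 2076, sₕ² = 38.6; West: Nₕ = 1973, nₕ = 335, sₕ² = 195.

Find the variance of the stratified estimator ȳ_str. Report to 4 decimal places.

Var(ȳ_str) = Σₕ Wₕ²(1 − fₕ)sₕ²/nₕ with Wₕ = Nₕ/N, N = 19475.
East: Wₕ = 0.89869063; term = 0.89869063²·(1 − 0.11861502)·38.6/2076 = 0.013235673.
West: Wₕ = 0.10130937; term = 0.10130937²·(1 − 0.16979219)·195/335 = 0.0049599335.
Sum = 0.018195607.

0.0182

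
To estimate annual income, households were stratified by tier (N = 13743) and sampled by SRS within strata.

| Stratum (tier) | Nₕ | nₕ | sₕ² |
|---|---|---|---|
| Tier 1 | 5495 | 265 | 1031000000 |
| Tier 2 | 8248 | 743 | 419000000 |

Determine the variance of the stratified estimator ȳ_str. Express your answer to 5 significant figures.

Var(ȳ_str) = Σₕ Wₕ²(1 − fₕ)sₕ²/nₕ with Wₕ = Nₕ/N, N = 13743.
Tier 1: Wₕ = 0.39983992; term = 0.39983992²·(1 − 0.04822566)·1031000000/265 = 591996.42.
Tier 2: Wₕ = 0.60016008; term = 0.60016008²·(1 − 0.09008244)·419000000/743 = 184825.32.
Sum = 776821.74.

776820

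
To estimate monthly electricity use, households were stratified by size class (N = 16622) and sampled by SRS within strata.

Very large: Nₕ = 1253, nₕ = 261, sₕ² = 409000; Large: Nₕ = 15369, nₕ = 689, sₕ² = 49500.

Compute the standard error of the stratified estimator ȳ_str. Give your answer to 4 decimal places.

8.1066

Var(ȳ_str) = Σₕ Wₕ²(1 − fₕ)sₕ²/nₕ with Wₕ = Nₕ/N, N = 16622.
Very large: Wₕ = 0.07538202; term = 0.07538202²·(1 − 0.20830008)·409000/261 = 7.0498356.
Large: Wₕ = 0.92461798; term = 0.92461798²·(1 − 0.04483050)·49500/689 = 58.666623.
Sum = 65.716459.
SE = √(65.716459) = 8.1066.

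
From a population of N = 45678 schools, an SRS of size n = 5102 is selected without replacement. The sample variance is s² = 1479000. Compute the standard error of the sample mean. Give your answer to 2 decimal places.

16.05

Under SRS without replacement, Var(ȳ) = (1 − f)·s²/n with f = n/N = 5102/45678 = 0.11169491.
Var(ȳ) = (1 − 0.11169491)·1479000/5102 = 0.88830509·289.88632 = 257.50749.
SE(ȳ) = √(257.50749) = 16.05.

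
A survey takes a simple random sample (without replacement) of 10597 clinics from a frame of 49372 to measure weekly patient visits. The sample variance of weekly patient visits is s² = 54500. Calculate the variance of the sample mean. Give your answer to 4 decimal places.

Under SRS without replacement, Var(ȳ) = (1 − f)·s²/n with f = n/N = 10597/49372 = 0.21463583.
Var(ȳ) = (1 − 0.21463583)·54500/10597 = 0.78536417·5.142965 = 4.0391005.

4.0391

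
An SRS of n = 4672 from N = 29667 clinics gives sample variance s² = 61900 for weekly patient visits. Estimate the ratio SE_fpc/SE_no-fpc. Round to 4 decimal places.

f = n/N = 4672/29667 = 0.15748138.
SE_no-fpc = √(s²/n) = 3.6399373; SE_fpc = √((1−f)s²/n) = 3.3410553.
Ratio = √(1−f) = 0.91788813.

0.9179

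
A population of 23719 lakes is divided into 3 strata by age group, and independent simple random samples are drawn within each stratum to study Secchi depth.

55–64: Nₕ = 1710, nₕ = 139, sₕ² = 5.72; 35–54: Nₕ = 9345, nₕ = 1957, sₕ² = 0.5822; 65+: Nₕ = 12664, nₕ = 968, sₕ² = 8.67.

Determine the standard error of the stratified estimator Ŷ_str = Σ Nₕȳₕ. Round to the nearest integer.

1207

Var(Ŷ_str) = Σₕ Nₕ²(1 − fₕ)sₕ²/nₕ.
55–64: 1710²·(1 − 139/1710)·5.72/139 = 110548.67.
35–54: 9345²·(1 − 1957/9345)·0.5822/1957 = 20539.391.
65+: 12664²·(1 − 968/12664)·8.67/968 = 1.3266367 × 10^6.
Sum = 1.4577248 × 10^6.
SE = √(1.4577248 × 10^6) = 1207.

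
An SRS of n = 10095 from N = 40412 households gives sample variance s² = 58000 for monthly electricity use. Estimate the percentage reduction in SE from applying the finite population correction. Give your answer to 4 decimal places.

13.3860

f = n/N = 10095/40412 = 0.24980204.
SE_no-fpc = √(s²/n) = 2.3969603; SE_fpc = √((1−f)s²/n) = 2.0761024.
Ratio = √(1−f) = 0.86613969. Reduction = 100·(1 − 0.86613969) = 13.3860%.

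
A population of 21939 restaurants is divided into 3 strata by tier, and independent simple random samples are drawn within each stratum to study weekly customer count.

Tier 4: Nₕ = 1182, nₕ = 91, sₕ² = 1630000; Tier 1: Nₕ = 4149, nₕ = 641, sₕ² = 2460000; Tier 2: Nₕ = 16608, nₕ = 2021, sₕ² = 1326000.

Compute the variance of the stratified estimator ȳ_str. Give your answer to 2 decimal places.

494.28

Var(ȳ_str) = Σₕ Wₕ²(1 − fₕ)sₕ²/nₕ with Wₕ = Nₕ/N, N = 21939.
Tier 4: Wₕ = 0.05387666; term = 0.05387666²·(1 − 0.07698816)·1630000/91 = 47.990446.
Tier 1: Wₕ = 0.18911527; term = 0.18911527²·(1 − 0.15449506)·2460000/641 = 116.05035.
Tier 2: Wₕ = 0.75700807; term = 0.75700807²·(1 − 0.12168834)·1326000/2021 = 330.23787.
Sum = 494.27867.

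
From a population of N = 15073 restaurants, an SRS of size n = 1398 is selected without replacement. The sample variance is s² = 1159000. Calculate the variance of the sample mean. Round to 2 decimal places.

Under SRS without replacement, Var(ȳ) = (1 − f)·s²/n with f = n/N = 1398/15073 = 0.09274862.
Var(ȳ) = (1 − 0.09274862)·1159000/1398 = 0.90725138·829.04149 = 752.14903.

752.15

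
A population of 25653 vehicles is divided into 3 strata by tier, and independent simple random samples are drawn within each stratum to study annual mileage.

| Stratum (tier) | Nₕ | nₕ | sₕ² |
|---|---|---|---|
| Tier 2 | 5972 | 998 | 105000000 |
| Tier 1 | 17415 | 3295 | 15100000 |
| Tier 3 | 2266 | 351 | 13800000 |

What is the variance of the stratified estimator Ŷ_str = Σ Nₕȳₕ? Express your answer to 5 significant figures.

Var(Ŷ_str) = Σₕ Nₕ²(1 − fₕ)sₕ²/nₕ.
Tier 2: 5972²·(1 − 998/5972)·105000000/998 = 3.1252469 × 10^12.
Tier 1: 17415²·(1 − 3295/17415)·15100000/3295 = 1.1268853 × 10^12.
Tier 3: 2266²·(1 − 351/2266)·13800000/351 = 1.706085 × 10^11.
Sum = 4.4227407 × 10^12.

4.4227 × 10^12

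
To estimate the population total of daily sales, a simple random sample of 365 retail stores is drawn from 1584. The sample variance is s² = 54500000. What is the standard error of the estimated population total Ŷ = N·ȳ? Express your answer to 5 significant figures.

536950

Var(Ŷ) = N²·Var(ȳ) = N²·(1 − n/N)·s²/n.
f = 365/1584 = 0.23042929; Var(ȳ) = 0.76957071·54500000/365 = 114908.5.
Var(Ŷ) = 1584² · 114908.5 = 2.8831186 × 10^11.
SE(Ŷ) = √(2.8831186 × 10^11) = 536950.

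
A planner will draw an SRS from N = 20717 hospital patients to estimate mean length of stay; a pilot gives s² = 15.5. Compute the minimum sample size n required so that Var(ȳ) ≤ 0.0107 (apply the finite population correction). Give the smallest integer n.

Without fpc, n₀ = s²/D = 15.5/0.0107 = 1448.5981.
With fpc, (1 − n/N)·s²/n ≤ D requires n ≥ n₀/(1 + n₀/N) = 1448.5981/(1 + 1448.5981/20717) = 1353.9272.
Rounding up, n = 1354.

1354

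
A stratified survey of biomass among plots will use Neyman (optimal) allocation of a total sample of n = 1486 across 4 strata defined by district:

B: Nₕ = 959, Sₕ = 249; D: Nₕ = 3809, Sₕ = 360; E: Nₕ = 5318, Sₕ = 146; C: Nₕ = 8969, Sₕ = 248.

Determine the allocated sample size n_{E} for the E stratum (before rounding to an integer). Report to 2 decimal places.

Neyman allocation: nₕ = n·NₕSₕ / Σⱼ NⱼSⱼ.
Σ NⱼSⱼ = 959·249 + 3809·360 + 5318·146 + 8969·248 = 4.610771 × 10^6.
n_{E} = 1486·5318·146 / (4.610771 × 10^6) = 250.23.

250.23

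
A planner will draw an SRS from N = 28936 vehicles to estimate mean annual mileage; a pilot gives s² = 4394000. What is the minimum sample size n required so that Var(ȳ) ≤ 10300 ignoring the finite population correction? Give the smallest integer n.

Without fpc, n₀ = s²/D = 4394000/10300 = 426.6019.
Rounding up, n = 427.

427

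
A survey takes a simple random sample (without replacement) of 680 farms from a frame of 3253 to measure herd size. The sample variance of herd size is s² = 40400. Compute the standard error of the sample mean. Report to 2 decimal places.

Under SRS without replacement, Var(ȳ) = (1 − f)·s²/n with f = n/N = 680/3253 = 0.20903781.
Var(ȳ) = (1 − 0.20903781)·40400/680 = 0.79096219·59.411765 = 46.992459.
SE(ȳ) = √(46.992459) = 6.86.

6.86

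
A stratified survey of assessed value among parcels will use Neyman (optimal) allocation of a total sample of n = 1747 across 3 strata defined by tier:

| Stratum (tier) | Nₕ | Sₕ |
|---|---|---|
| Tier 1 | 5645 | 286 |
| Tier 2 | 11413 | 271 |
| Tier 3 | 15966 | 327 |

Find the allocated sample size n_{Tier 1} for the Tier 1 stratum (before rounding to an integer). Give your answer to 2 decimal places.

284.09

Neyman allocation: nₕ = n·NₕSₕ / Σⱼ NⱼSⱼ.
Σ NⱼSⱼ = 5645·286 + 11413·271 + 15966·327 = 9.928275 × 10^6.
n_{Tier 1} = 1747·5645·286 / (9.928275 × 10^6) = 284.09.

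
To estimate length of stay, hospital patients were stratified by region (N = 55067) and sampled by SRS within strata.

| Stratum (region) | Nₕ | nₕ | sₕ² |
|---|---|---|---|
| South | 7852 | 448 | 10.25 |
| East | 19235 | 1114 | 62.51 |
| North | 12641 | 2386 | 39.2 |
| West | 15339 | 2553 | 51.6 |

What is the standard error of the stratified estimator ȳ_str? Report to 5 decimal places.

Var(ȳ_str) = Σₕ Wₕ²(1 − fₕ)sₕ²/nₕ with Wₕ = Nₕ/N, N = 55067.
South: Wₕ = 0.14258994; term = 0.14258994²·(1 − 0.05705553)·10.25/448 = 4.386415 × 10^-4.
East: Wₕ = 0.34930176; term = 0.34930176²·(1 − 0.05791526)·62.51/1114 = 0.0064499422.
North: Wₕ = 0.22955672; term = 0.22955672²·(1 − 0.18875089)·39.2/2386 = 7.0234402 × 10^-4.
West: Wₕ = 0.27855158; term = 0.27855158²·(1 − 0.16643849)·51.6/2553 = 0.0013072173.
Sum = 0.008898145.
SE = √(0.008898145) = 0.09433.

0.09433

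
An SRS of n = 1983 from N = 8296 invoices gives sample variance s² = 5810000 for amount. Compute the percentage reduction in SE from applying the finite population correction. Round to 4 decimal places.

f = n/N = 1983/8296 = 0.23903086.
SE_no-fpc = √(s²/n) = 54.128589; SE_fpc = √((1−f)s²/n) = 47.218287.
Ratio = √(1−f) = 0.87233545. Reduction = 100·(1 − 0.87233545) = 12.7665%.

12.7665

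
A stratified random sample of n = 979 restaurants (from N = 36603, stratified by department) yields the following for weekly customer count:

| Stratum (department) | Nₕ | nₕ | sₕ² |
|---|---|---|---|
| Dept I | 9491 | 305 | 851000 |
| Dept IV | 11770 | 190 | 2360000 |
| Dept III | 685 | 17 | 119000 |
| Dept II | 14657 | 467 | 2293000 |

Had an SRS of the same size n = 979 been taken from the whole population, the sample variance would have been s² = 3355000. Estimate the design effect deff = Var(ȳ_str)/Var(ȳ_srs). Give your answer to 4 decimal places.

0.6625

Var(ȳ_str) = Σ Wₕ²(1−fₕ)sₕ²/nₕ with Wₕ = Nₕ/36603:
  Dept I: (9491/36603)²·(1−305/9491)·851000/305 = 181.5661
  Dept IV: (11770/36603)²·(1−190/11770)·2360000/190 = 1263.6013
  Dept III: (685/36603)²·(1−17/685)·119000/17 = 2.3907365
  Dept II: (14657/36603)²·(1−467/14657)·2293000/467 = 762.22167
  → Var(ȳ_str) = 2209.7798.
Var(ȳ_srs) = (1 − 979/36603)·3355000/979 = 3335.3071.
deff = 2209.7798 / 3335.3071 = 0.6625.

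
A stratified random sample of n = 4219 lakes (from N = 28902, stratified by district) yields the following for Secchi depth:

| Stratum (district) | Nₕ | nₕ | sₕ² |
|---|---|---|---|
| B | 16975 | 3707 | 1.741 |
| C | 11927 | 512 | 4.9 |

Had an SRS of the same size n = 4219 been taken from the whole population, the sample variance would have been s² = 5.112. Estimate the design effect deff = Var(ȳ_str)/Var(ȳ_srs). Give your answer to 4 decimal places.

1.6298

Var(ȳ_str) = Σ Wₕ²(1−fₕ)sₕ²/nₕ with Wₕ = Nₕ/28902:
  B: (16975/28902)²·(1−3707/16975)·1.741/3707 = 1.2662972 × 10^-4
  C: (11927/28902)²·(1−512/11927)·4.9/512 = 0.0015598307
  → Var(ȳ_str) = 0.0016864604.
Var(ȳ_srs) = (1 − 4219/28902)·5.112/4219 = 0.001034788.
deff = 0.0016864604 / 0.001034788 = 1.6298.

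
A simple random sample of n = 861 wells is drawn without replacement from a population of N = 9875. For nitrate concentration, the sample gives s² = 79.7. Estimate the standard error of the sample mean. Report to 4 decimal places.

Under SRS without replacement, Var(ȳ) = (1 − f)·s²/n with f = n/N = 861/9875 = 0.08718987.
Var(ȳ) = (1 − 0.08718987)·79.7/861 = 0.91281013·0.092566783 = 0.084495897.
SE(ȳ) = √(0.084495897) = 0.2907.

0.2907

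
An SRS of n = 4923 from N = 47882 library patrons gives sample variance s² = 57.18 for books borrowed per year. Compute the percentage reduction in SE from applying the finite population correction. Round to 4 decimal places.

f = n/N = 4923/47882 = 0.10281525.
SE_no-fpc = √(s²/n) = 0.1077723; SE_fpc = √((1−f)s²/n) = 0.10208175.
Ratio = √(1−f) = 0.94719837. Reduction = 100·(1 − 0.94719837) = 5.2802%.

5.2802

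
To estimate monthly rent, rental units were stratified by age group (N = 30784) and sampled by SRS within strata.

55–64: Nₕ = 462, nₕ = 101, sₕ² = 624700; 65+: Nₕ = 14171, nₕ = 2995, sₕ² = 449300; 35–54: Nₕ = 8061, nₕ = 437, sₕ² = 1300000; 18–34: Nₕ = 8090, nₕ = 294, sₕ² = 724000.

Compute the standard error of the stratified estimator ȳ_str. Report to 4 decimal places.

Var(ȳ_str) = Σₕ Wₕ²(1 − fₕ)sₕ²/nₕ with Wₕ = Nₕ/N, N = 30784.
55–64: Wₕ = 0.01500780; term = 0.01500780²·(1 − 0.21861472)·624700/101 = 1.0885521.
65+: Wₕ = 0.46033654; term = 0.46033654²·(1 − 0.21134712)·449300/2995 = 25.071273.
35–54: Wₕ = 0.26185681; term = 0.26185681²·(1 − 0.05421164)·1300000/437 = 192.92283.
18–34: Wₕ = 0.26279886; term = 0.26279886²·(1 − 0.03634116)·724000/294 = 163.89341.
Sum = 382.97607.
SE = √(382.97607) = 19.5698.

19.5698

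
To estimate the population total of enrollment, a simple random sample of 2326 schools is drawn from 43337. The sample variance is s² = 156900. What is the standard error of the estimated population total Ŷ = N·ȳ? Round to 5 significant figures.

Var(Ŷ) = N²·Var(ȳ) = N²·(1 − n/N)·s²/n.
f = 2326/43337 = 0.05367238; Var(ȳ) = 0.94632762·156900/2326 = 63.834395.
Var(Ŷ) = 43337² · 63.834395 = 1.1988709 × 10^11.
SE(Ŷ) = √(1.1988709 × 10^11) = 346250.

346250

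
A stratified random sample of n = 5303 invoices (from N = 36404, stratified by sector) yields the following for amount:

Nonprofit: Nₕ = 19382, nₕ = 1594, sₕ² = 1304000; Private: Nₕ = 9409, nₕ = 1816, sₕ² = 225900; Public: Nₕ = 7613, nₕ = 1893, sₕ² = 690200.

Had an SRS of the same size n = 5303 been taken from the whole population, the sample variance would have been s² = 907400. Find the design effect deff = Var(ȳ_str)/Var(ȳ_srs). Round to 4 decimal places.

1.5837

Var(ȳ_str) = Σ Wₕ²(1−fₕ)sₕ²/nₕ with Wₕ = Nₕ/36404:
  Nonprofit: (19382/36404)²·(1−1594/19382)·1304000/1594 = 212.82212
  Private: (9409/36404)²·(1−1816/9409)·225900/1816 = 6.7059304
  Public: (7613/36404)²·(1−1893/7613)·690200/1893 = 11.980584
  → Var(ȳ_str) = 231.50863.
Var(ȳ_srs) = (1 − 5303/36404)·907400/5303 = 146.18486.
deff = 231.50863 / 146.18486 = 1.5837.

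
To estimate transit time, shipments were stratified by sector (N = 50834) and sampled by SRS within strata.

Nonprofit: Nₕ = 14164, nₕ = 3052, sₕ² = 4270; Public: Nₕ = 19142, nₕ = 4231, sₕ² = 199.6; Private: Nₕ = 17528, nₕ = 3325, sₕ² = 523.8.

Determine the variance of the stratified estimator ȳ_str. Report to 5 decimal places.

0.10560

Var(ȳ_str) = Σₕ Wₕ²(1 − fₕ)sₕ²/nₕ with Wₕ = Nₕ/N, N = 50834.
Nonprofit: Wₕ = 0.27863241; term = 0.27863241²·(1 − 0.21547585)·4270/3052 = 0.085214388.
Public: Wₕ = 0.37655900; term = 0.37655900²·(1 − 0.22103229)·199.6/4231 = 0.0052107834.
Private: Wₕ = 0.34480859; term = 0.34480859²·(1 − 0.18969649)·523.8/3325 = 0.015176713.
Sum = 0.10560188.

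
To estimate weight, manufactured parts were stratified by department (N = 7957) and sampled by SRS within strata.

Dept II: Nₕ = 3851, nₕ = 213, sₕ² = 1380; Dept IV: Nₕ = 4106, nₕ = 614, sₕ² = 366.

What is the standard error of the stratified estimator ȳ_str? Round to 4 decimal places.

Var(ȳ_str) = Σₕ Wₕ²(1 − fₕ)sₕ²/nₕ with Wₕ = Nₕ/N, N = 7957.
Dept II: Wₕ = 0.48397637; term = 0.48397637²·(1 − 0.05531031)·1380/213 = 1.4336297.
Dept IV: Wₕ = 0.51602363; term = 0.51602363²·(1 − 0.14953726)·366/614 = 0.13499173.
Sum = 1.5686214.
SE = √(1.5686214) = 1.2524.

1.2524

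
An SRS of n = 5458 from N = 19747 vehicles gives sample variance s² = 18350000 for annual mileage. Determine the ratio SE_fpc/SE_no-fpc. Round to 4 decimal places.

0.8506

f = n/N = 5458/19747 = 0.27639641.
SE_no-fpc = √(s²/n) = 57.983078; SE_fpc = √((1−f)s²/n) = 49.323243.
Ratio = √(1−f) = 0.85064892.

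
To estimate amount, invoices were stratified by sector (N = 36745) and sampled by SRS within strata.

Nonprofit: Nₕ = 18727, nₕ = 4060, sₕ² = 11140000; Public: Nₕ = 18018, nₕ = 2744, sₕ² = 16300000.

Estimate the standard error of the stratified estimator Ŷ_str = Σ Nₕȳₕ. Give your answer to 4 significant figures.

1.545 × 10^6

Var(Ŷ_str) = Σₕ Nₕ²(1 − fₕ)sₕ²/nₕ.
Nonprofit: 18727²·(1 − 4060/18727)·11140000/4060 = 7.5364819 × 10^11.
Public: 18018²·(1 − 2744/18018)·16300000/2744 = 1.6347934 × 10^12.
Sum = 2.3884416 × 10^12.
SE = √(2.3884416 × 10^12) = 1.545 × 10^6.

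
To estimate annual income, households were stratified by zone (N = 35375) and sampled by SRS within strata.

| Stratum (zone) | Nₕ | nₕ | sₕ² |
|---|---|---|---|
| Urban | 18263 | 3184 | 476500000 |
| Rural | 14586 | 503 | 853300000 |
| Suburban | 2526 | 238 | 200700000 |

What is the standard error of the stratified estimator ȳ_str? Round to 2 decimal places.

Var(ȳ_str) = Σₕ Wₕ²(1 − fₕ)sₕ²/nₕ with Wₕ = Nₕ/N, N = 35375.
Urban: Wₕ = 0.51626855; term = 0.51626855²·(1 − 0.17434156)·476500000/3184 = 32933.782.
Rural: Wₕ = 0.41232509; term = 0.41232509²·(1 − 0.03448512)·853300000/503 = 278466.05.
Suburban: Wₕ = 0.07140636; term = 0.07140636²·(1 − 0.09422011)·200700000/238 = 3894.6361.
Sum = 315294.47.
SE = √(315294.47) = 561.51.

561.51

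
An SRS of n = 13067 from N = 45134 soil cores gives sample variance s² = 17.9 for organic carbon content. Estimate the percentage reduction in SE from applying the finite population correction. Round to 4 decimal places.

15.7098

f = n/N = 13067/45134 = 0.28951566.
SE_no-fpc = √(s²/n) = 0.037011661; SE_fpc = √((1−f)s²/n) = 0.031197215.
Ratio = √(1−f) = 0.84290233. Reduction = 100·(1 − 0.84290233) = 15.7098%.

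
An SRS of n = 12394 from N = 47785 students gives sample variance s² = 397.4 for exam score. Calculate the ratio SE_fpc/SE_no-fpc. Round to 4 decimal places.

f = n/N = 12394/47785 = 0.25937010.
SE_no-fpc = √(s²/n) = 0.17906396; SE_fpc = √((1−f)s²/n) = 0.15410219.
Ratio = √(1−f) = 0.86059857.

0.8606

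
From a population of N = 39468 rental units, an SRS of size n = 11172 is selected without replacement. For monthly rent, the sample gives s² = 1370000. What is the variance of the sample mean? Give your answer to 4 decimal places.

Under SRS without replacement, Var(ȳ) = (1 − f)·s²/n with f = n/N = 11172/39468 = 0.28306476.
Var(ȳ) = (1 − 0.28306476)·1370000/11172 = 0.71693524·122.628 = 87.916333.

87.9163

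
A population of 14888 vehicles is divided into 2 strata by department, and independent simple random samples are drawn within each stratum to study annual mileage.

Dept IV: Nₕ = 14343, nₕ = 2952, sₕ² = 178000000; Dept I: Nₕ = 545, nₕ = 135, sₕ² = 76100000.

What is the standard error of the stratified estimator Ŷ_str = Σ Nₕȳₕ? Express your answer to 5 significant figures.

Var(Ŷ_str) = Σₕ Nₕ²(1 − fₕ)sₕ²/nₕ.
Dept IV: 14343²·(1 − 2952/14343)·178000000/2952 = 9.8515712 × 10^12.
Dept I: 545²·(1 − 135/545)·76100000/135 = 1.2595959 × 10^11.
Sum = 9.9775308 × 10^12.
SE = √(9.9775308 × 10^12) = 3.1587 × 10^6.

3.1587 × 10^6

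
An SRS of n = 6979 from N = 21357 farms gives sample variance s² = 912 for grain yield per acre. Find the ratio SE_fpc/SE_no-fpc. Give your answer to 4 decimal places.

f = n/N = 6979/21357 = 0.32677811.
SE_no-fpc = √(s²/n) = 0.36149377; SE_fpc = √((1−f)s²/n) = 0.296606.
Ratio = √(1−f) = 0.82050100.

0.8205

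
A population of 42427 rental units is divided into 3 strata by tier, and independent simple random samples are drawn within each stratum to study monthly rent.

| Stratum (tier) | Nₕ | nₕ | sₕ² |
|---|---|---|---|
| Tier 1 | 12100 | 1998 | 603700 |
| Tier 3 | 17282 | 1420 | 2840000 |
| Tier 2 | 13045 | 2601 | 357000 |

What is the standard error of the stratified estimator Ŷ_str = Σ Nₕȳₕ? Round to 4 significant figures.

777100

Var(Ŷ_str) = Σₕ Nₕ²(1 − fₕ)sₕ²/nₕ.
Tier 1: 12100²·(1 − 1998/12100)·603700/1998 = 3.6933327 × 10^10.
Tier 3: 17282²·(1 − 1420/17282)·2840000/1420 = 5.4825417 × 10^11.
Tier 2: 13045²·(1 − 2601/13045)·357000/2601 = 1.869988 × 10^10.
Sum = 6.0388738 × 10^11.
SE = √(6.0388738 × 10^11) = 777100.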